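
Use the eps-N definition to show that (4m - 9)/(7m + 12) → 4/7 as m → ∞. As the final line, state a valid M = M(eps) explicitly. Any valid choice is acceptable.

Let eps > 0. For m ≥ 1, |(4m - 9)/(7m + 12) − (4/7)| = |-111|/(7(7m + 12)) = 111/(7(7m + 12)).
Since 7m + 12 ≥ 7m for m ≥ 1, this is ≤ 111/(7·7m) = (111/49)/m.
So |(4m - 9)/(7m + 12) − (4/7)| < eps whenever m > (111/49)/eps.
Take M = (111/49)/eps. If m > M then |(4m - 9)/(7m + 12) − (4/7)| ≤ (111/49)/m < eps.

M = (111/49)/eps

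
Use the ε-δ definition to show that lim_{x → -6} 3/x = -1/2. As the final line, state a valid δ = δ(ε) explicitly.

Suppose ε > 0. We seek δ > 0 such that 0 < |x + 6| < δ implies |3/x + 1/2| < ε.
|3/x + 1/2| = 3·|-6 − x|/(6·|x|) = 3|x + 6|/(6|x|).
Require δ ≤ 3 so that |x| > 6 − 3 = 3, hence 6|x| > 18.
Then |3/x + 1/2| < 3|x + 6|/18, which is < ε when |x + 6| < 6ε.
Take δ = min(3, 6ε). Then 0 < |x + 6| < δ gives both |x + 6| < 3 and |x + 6| < 6ε, so |3/x + 1/2| < ε.

δ = min(3, 6ε)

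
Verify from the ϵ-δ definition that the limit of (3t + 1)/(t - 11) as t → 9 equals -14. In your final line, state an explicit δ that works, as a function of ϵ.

Let ϵ > 0 be given. We want δ > 0 with 0 < |t − 9| < δ ⇒ |(3t + 1)/(t - 11) + 14| < ϵ.
Combining over a common denominator, (3t + 1)/(t - 11) + 14 = [(3t + 1)·(-2) − 28·(t - 11)] / [(-2)·(t - 11)] = -34(t − 9) / ((-2)(t - 11)).
So |(3t + 1)/(t - 11) + 14| = 34|t − 9| / (2·|t − 11|).
Restrict δ ≤ 1. Then |t − 9| < 1 gives |t − 11| = |(t − 9) + (-2)| ≥ 2 − 1 = 1.
Hence |(3t + 1)/(t - 11) + 14| < 34|t − 9|/(2·1) = 17|t − 9|, which is < ϵ once |t − 9| < (1/17)ϵ.
Take δ = min(1, (1/17)ϵ). Then 0 < |t − 9| < δ forces both bounds, so |(3t + 1)/(t - 11) + 14| < ϵ.

δ = min(1, (1/17)ϵ)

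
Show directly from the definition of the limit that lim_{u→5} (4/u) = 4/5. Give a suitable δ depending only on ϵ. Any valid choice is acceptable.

δ = min(5/2, (25/8)ϵ)

Let ϵ > 0. We seek δ > 0 such that 0 < |u − 5| < δ implies |4/u − (4/5)| < ϵ.
|4/u − (4/5)| = 4·|5 − u|/(5·|u|) = 4|u − 5|/(5|u|).
Require δ ≤ 5/2 so that |u| > 5 − 5/2 = 5/2, hence 5|u| > 25/2.
Then |4/u − (4/5)| < 4|u − 5|/(25/2), which is < ϵ when |u − 5| < (25/8)ϵ.
Take δ = min(5/2, (25/8)ϵ). Then 0 < |u − 5| < δ gives both |u − 5| < 5/2 and |u − 5| < (25/8)ϵ, so |4/u − (4/5)| < ϵ.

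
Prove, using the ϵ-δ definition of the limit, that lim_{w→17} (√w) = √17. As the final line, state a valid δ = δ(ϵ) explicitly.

Fix ϵ > 0. We want δ > 0 such that 0 < |w − 17| < δ implies |√w − √17| < ϵ.
Rationalise: √w − √17 = (w − 17)/(√w + √17), so |√w − √17| = |w − 17|/(√w + √17).
Restrict δ ≤ 17 so that |w − 17| < 17 forces w > 0, and then √w + √17 > √17.
Hence |√w − √17| < |w − 17|/√17, which is < ϵ once |w − 17| < √17·ϵ.
Take δ = min(17, √17·ϵ). If 0 < |w − 17| < δ then w > 0 and |√w − √17| < |w − 17|/√17 < ϵ.

δ = min(17, √17·ϵ)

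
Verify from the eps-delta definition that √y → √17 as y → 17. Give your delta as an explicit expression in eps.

delta = min(17, √17·eps)

Let eps > 0 be given. We want delta > 0 such that 0 < |y − 17| < delta implies |√y − √17| < eps.
Rationalise: √y − √17 = (y − 17)/(√y + √17), so |√y − √17| = |y − 17|/(√y + √17).
Restrict delta ≤ 17 so that |y − 17| < 17 forces y > 0, and then √y + √17 > √17.
Hence |√y − √17| < |y − 17|/√17, which is < eps once |y − 17| < √17·eps.
Take delta = min(17, √17·eps). If 0 < |y − 17| < delta then y > 0 and |√y − √17| < |y − 17|/√17 < eps.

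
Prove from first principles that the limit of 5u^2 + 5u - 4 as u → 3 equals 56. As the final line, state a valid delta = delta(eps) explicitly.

Suppose eps > 0. We want delta > 0 such that 0 < |u − 3| < delta implies |(5u^2 + 5u - 4) − 56| < eps.
(5u^2 + 5u - 4) − 56 = 5u^2 + 5u - 60 = (u − 3)(5u + 20).
So |(5u^2 + 5u - 4) − 56| = |u − 3|·|5u + 20|.
Assume first that |u − 3| < 2, so |u| < 5. Then |5u + 20| ≤ 5·5 + 20 = 45.
Hence |(5u^2 + 5u - 4) − 56| ≤ 45|u − 3| < eps provided |u − 3| < eps/45.
Choosing delta = min(2, eps/45) ensures both conditions, hence |(5u^2 + 5u - 4) − 56| < eps.

delta = min(2, eps/45)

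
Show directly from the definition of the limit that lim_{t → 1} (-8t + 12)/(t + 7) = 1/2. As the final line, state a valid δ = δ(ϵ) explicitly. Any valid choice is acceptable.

Let ϵ > 0. We want δ > 0 with 0 < |t − 1| < δ ⇒ |(-8t + 12)/(t + 7) − (1/2)| < ϵ.
Combining over a common denominator, (-8t + 12)/(t + 7) − (1/2) = [(-8t + 12)·8 − 4·(t + 7)] / [8·(t + 7)] = -68(t − 1) / (8(t + 7)).
So |(-8t + 12)/(t + 7) − (1/2)| = 68|t − 1| / (8·|t + 7|).
Restrict δ ≤ 4. Then |t − 1| < 4 gives |t + 7| = |(t − 1) + 8| ≥ 8 − 4 = 4.
Hence |(-8t + 12)/(t + 7) − (1/2)| < 68|t − 1|/(8·4) = (17/8)|t − 1|, which is < ϵ once |t − 1| < (8/17)ϵ.
Take δ = min(4, (8/17)ϵ). Then 0 < |t − 1| < δ forces both bounds, so |(-8t + 12)/(t + 7) − (1/2)| < ϵ.

δ = min(4, (8/17)ϵ)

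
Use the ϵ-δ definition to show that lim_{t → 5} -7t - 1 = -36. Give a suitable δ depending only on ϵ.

Suppose ϵ > 0. We need δ > 0 so that 0 < |t − 5| < δ implies |(-7t - 1) + 36| < ϵ.
Since (-7t - 1) + 36 = -7(t − 5), we have |(-7t - 1) + 36| = 7|t − 5|.
Thus it suffices that |t − 5| < ϵ/7.
Take δ = ϵ/7. If 0 < |t − 5| < δ then |(-7t - 1) + 36| = 7|t − 5| < 7·(ϵ/7) = ϵ.

δ = ϵ/7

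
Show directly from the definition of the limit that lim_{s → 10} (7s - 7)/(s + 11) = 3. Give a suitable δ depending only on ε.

δ = min(21/2, (21/8)ε)

Let ε > 0 be given. We want δ > 0 with 0 < |s − 10| < δ ⇒ |(7s - 7)/(s + 11) − 3| < ε.
Combining over a common denominator, (7s - 7)/(s + 11) − 3 = [(7s - 7)·21 − 63·(s + 11)] / [21·(s + 11)] = 84(s − 10) / (21(s + 11)).
So |(7s - 7)/(s + 11) − 3| = 84|s − 10| / (21·|s + 11|).
Restrict δ ≤ 21/2. Then |s − 10| < 21/2 gives |s + 11| = |(s − 10) + 21| ≥ 21 − 21/2 = 21/2.
Hence |(7s - 7)/(s + 11) − 3| < 84|s − 10|/(21·(21/2)) = (8/21)|s − 10|, which is < ε once |s − 10| < (21/8)ε.
Take δ = min(21/2, (21/8)ε). Then 0 < |s − 10| < δ forces both bounds, so |(7s - 7)/(s + 11) − 3| < ε.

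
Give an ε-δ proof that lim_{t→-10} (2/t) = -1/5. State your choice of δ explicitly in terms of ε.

Let ε > 0. We seek δ > 0 such that 0 < |t + 10| < δ implies |2/t + 1/5| < ε.
|2/t + 1/5| = 2·|-10 − t|/(10·|t|) = 2|t + 10|/(10|t|).
Restrict δ ≤ 5. Then |t + 10| < 5 gives |t| > 5, so 10|t| > 50.
Then |2/t + 1/5| < 2|t + 10|/50, which is < ε when |t + 10| < 25ε.
Take δ = min(5, 25ε). Then 0 < |t + 10| < δ gives both |t + 10| < 5 and |t + 10| < 25ε, so |2/t + 1/5| < ε.

δ = min(5, 25ε)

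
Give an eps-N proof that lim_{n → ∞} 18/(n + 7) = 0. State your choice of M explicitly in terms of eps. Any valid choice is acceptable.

M = 18/eps

Let eps > 0 be given. For n ≥ 1, |18/(n + 7) − 0| = 18/(n + 7) ≤ 18/n.
We need 18/n < eps, i.e. n > 18/eps.
Take M = 18/eps. If n > M then |18/(n + 7)| ≤ 18/n < eps.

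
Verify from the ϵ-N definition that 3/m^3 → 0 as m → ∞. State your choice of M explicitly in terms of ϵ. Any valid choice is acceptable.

M = (3/ϵ)^{1/3}

Fix ϵ > 0. For m ≥ 1, |3/m^3 − 0| = 3/m^3.
3/m^3 < ϵ ⇔ m^3 > 3/ϵ ⇔ m > (3/ϵ)^{1/3}.
Take M = (3/ϵ)^{1/3}. Then m > M implies 3/m^3 < ϵ.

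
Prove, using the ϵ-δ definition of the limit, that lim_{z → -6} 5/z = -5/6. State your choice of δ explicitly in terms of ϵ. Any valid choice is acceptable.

Let ϵ > 0. We seek δ > 0 such that 0 < |z + 6| < δ implies |5/z + 5/6| < ϵ.
|5/z + 5/6| = 5·|-6 − z|/(6·|z|) = 5|z + 6|/(6|z|).
Require δ ≤ 3 so that |z| > 6 − 3 = 3, hence 6|z| > 18.
Then |5/z + 5/6| < 5|z + 6|/18, which is < ϵ when |z + 6| < (18/5)ϵ.
Take δ = min(3, (18/5)ϵ). Then 0 < |z + 6| < δ gives both |z + 6| < 3 and |z + 6| < (18/5)ϵ, so |5/z + 5/6| < ϵ.

δ = min(3, (18/5)ϵ)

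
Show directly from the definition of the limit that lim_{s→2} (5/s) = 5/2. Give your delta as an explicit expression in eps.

delta = min(1, (2/5)eps)

Suppose eps > 0. We seek delta > 0 such that 0 < |s − 2| < delta implies |5/s − (5/2)| < eps.
|5/s − (5/2)| = 5·|2 − s|/(2·|s|) = 5|s − 2|/(2|s|).
Restrict delta ≤ 1. Then |s − 2| < 1 gives |s| > 1, so 2|s| > 2.
Then |5/s − (5/2)| < 5|s − 2|/2, which is < eps when |s − 2| < (2/5)eps.
Take delta = min(1, (2/5)eps). Then 0 < |s − 2| < delta gives both |s − 2| < 1 and |s − 2| < (2/5)eps, so |5/s − (5/2)| < eps.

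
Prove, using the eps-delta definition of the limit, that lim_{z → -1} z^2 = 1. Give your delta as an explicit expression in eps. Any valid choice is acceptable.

delta = min(2, eps/4)

Suppose eps > 0. We seek delta > 0 with 0 < |z + 1| < delta ⇒ |z^2 − 1| < eps.
Factor: z^2 − 1 = (z + 1)(z - 1), so |z^2 − 1| = |z + 1|·|z - 1|.
Impose delta ≤ 2 so that |z| < 3; then |z - 1| ≤ 4.
Hence |z^2 − 1| ≤ 4|z + 1|, which is < eps once |z + 1| < eps/4.
Take delta = min(2, eps/4). If 0 < |z + 1| < delta then both bounds hold and |z^2 − 1| ≤ 4|z + 1| < 4·(eps/4) = eps.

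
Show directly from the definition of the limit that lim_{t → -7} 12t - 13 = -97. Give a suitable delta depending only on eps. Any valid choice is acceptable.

delta = eps/12

Suppose eps > 0. We need delta > 0 so that 0 < |t + 7| < delta implies |(12t - 13) + 97| < eps.
Since (12t - 13) + 97 = 12(t + 7), we have |(12t - 13) + 97| = 12|t + 7|.
So 12|t + 7| < eps exactly when |t + 7| < eps/12.
Take delta = eps/12. If 0 < |t + 7| < delta then |(12t - 13) + 97| = 12|t + 7| < 12·(eps/12) = eps.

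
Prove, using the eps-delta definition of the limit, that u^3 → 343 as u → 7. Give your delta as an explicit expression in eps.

delta = min(2, eps/193)

Fix eps > 0. We seek delta > 0 with 0 < |u − 7| < delta ⇒ |u^3 − 343| < eps.
Factor: u^3 − 343 = (u − 7)(u^2 + 7u + 49), so |u^3 − 343| = |u − 7|·|u^2 + 7u + 49|.
Impose delta ≤ 2 so that |u| < 9; then |u^2 + 7u + 49| ≤ 193.
Hence |u^3 − 343| ≤ 193|u − 7|, which is < eps once |u − 7| < eps/193.
Take delta = min(2, eps/193). If 0 < |u − 7| < delta then both bounds hold and |u^3 − 343| ≤ 193|u − 7| < 193·(eps/193) = eps.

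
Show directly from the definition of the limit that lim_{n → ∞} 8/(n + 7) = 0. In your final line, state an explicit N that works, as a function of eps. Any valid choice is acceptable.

N = 8/eps

Suppose eps > 0. For n ≥ 1, |8/(n + 7) − 0| = 8/(n + 7) ≤ 8/n.
We need 8/n < eps, i.e. n > 8/eps.
Take N = 8/eps. If n > N then |8/(n + 7)| ≤ 8/n < eps.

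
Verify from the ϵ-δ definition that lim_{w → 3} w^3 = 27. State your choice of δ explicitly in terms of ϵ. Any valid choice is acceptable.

δ = min(1, ϵ/37)

Let ϵ > 0. We seek δ > 0 with 0 < |w − 3| < δ ⇒ |w^3 − 27| < ϵ.
Factor: w^3 − 27 = (w − 3)(w^2 + 3w + 9), so |w^3 − 27| = |w − 3|·|w^2 + 3w + 9|.
Restrict δ ≤ 1. Then |w − 3| < 1 gives |w| < 4, so by the triangle inequality |w^2 + 3w + 9| ≤ 4^2 + 3·4 + 9 = 37.
Hence |w^3 − 27| ≤ 37|w − 3|, which is < ϵ once |w − 3| < ϵ/37.
Take δ = min(1, ϵ/37). If 0 < |w − 3| < δ then both bounds hold and |w^3 − 27| ≤ 37|w − 3| < 37·(ϵ/37) = ϵ.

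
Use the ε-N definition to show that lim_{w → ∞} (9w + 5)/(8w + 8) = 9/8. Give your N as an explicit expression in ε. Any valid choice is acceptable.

N = (1/2)/ε

Suppose ε > 0. We seek N > 0 such that w > N implies |(9w + 5)/(8w + 8) − (9/8)| < ε.
(9w + 5)/(8w + 8) − (9/8) = (8(9w + 5) − 9(8w + 8)) / (8(8w + 8)) = -32/(8(8w + 8)).
For w > 0 we have 8w + 8 > 8w, so |(9w + 5)/(8w + 8) − (9/8)| = 32/(8(8w + 8)) < 32/(8·8w) = (1/2)/w.
Thus |(9w + 5)/(8w + 8) − (9/8)| < ε whenever w > (1/2)/ε.
Take N = (1/2)/ε. If w > N then |(9w + 5)/(8w + 8) − (9/8)| < (1/2)/w < ε.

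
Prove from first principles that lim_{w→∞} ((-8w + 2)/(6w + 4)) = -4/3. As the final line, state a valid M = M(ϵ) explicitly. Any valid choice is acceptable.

M = (11/9)/ϵ

Let ϵ > 0 be given. We seek M > 0 such that w > M implies |(-8w + 2)/(6w + 4) + 4/3| < ϵ.
(-8w + 2)/(6w + 4) + 4/3 = (6(-8w + 2) − (-8)(6w + 4)) / (6(6w + 4)) = 44/(6(6w + 4)).
For w > 0 we have 6w + 4 > 6w, so |(-8w + 2)/(6w + 4) + 4/3| = 44/(6(6w + 4)) < 44/(6·6w) = (11/9)/w.
Thus |(-8w + 2)/(6w + 4) + 4/3| < ϵ whenever w > (11/9)/ϵ.
Take M = (11/9)/ϵ. If w > M then |(-8w + 2)/(6w + 4) + 4/3| < (11/9)/w < ϵ.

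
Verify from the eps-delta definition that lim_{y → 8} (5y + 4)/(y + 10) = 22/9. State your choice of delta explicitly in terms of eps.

delta = min(9, (81/23)eps)

Suppose eps > 0. We want delta > 0 with 0 < |y − 8| < delta ⇒ |(5y + 4)/(y + 10) − (22/9)| < eps.
Combining over a common denominator, (5y + 4)/(y + 10) − (22/9) = [(5y + 4)·18 − 44·(y + 10)] / [18·(y + 10)] = 46(y − 8) / (18(y + 10)).
So |(5y + 4)/(y + 10) − (22/9)| = 46|y − 8| / (18·|y + 10|).
Restrict delta ≤ 9. Then |y − 8| < 9 gives |y + 10| = |(y − 8) + 18| ≥ 18 − 9 = 9.
Hence |(5y + 4)/(y + 10) − (22/9)| < 46|y − 8|/(18·9) = (23/81)|y − 8|, which is < eps once |y − 8| < (81/23)eps.
Take delta = min(9, (81/23)eps). Then 0 < |y − 8| < delta forces both bounds, so |(5y + 4)/(y + 10) − (22/9)| < eps.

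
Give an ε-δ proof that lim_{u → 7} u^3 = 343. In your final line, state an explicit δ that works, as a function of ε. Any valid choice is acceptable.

Suppose ε > 0. We seek δ > 0 with 0 < |u − 7| < δ ⇒ |u^3 − 343| < ε.
Factor: u^3 − 343 = (u − 7)(u^2 + 7u + 49), so |u^3 − 343| = |u − 7|·|u^2 + 7u + 49|.
Restrict δ ≤ 1. Then |u − 7| < 1 gives |u| < 8, so by the triangle inequality |u^2 + 7u + 49| ≤ 8^2 + 7·8 + 49 = 169.
Hence |u^3 − 343| ≤ 169|u − 7|, which is < ε once |u − 7| < ε/169.
Take δ = min(1, ε/169). If 0 < |u − 7| < δ then both bounds hold and |u^3 − 343| ≤ 169|u − 7| < 169·(ε/169) = ε.

δ = min(1, ε/169)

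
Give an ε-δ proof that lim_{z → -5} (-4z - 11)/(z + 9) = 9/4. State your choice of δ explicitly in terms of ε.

Suppose ε > 0. We want δ > 0 with 0 < |z + 5| < δ ⇒ |(-4z - 11)/(z + 9) − (9/4)| < ε.
Combining over a common denominator, (-4z - 11)/(z + 9) − (9/4) = [(-4z - 11)·4 − 9·(z + 9)] / [4·(z + 9)] = -25(z + 5) / (4(z + 9)).
So |(-4z - 11)/(z + 9) − (9/4)| = 25|z + 5| / (4·|z + 9|).
Restrict δ ≤ 2. Then |z + 5| < 2 gives |z + 9| = |(z + 5) + 4| ≥ 4 − 2 = 2.
Hence |(-4z - 11)/(z + 9) − (9/4)| < 25|z + 5|/(4·2) = (25/8)|z + 5|, which is < ε once |z + 5| < (8/25)ε.
Take δ = min(2, (8/25)ε). Then 0 < |z + 5| < δ forces both bounds, so |(-4z - 11)/(z + 9) − (9/4)| < ε.

δ = min(2, (8/25)ε)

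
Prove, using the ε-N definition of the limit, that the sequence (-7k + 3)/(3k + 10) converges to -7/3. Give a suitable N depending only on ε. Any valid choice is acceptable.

N = (79/9)/ε

Let ε > 0 be given. For k ≥ 1, |(-7k + 3)/(3k + 10) + 7/3| = |79|/(3(3k + 10)) = 79/(3(3k + 10)).
Since 3k + 10 ≥ 3k for k ≥ 1, this is ≤ 79/(3·3k) = (79/9)/k.
So |(-7k + 3)/(3k + 10) + 7/3| < ε whenever k > (79/9)/ε.
Take N = (79/9)/ε. If k > N then |(-7k + 3)/(3k + 10) + 7/3| ≤ (79/9)/k < ε.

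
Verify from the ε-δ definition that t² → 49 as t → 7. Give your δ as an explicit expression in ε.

Fix ε > 0. We seek δ > 0 with 0 < |t − 7| < δ ⇒ |t² − 49| < ε.
Factor: t² − 49 = (t − 7)(t + 7), so |t² − 49| = |t − 7|·|t + 7|.
Impose δ ≤ 1 so that |t| < 8; then |t + 7| ≤ 15.
Hence |t² − 49| ≤ 15|t − 7|, which is < ε once |t − 7| < ε/15.
Take δ = min(1, ε/15). If 0 < |t − 7| < δ then both bounds hold and |t² − 49| ≤ 15|t − 7| < 15·(ε/15) = ε.

δ = min(1, ε/15)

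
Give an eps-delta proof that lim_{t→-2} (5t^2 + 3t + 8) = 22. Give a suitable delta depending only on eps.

Suppose eps > 0. We want delta > 0 such that 0 < |t + 2| < delta implies |(5t^2 + 3t + 8) − 22| < eps.
(5t^2 + 3t + 8) − 22 = 5t^2 + 3t - 14 = (t + 2)(5t - 7).
So |(5t^2 + 3t + 8) − 22| = |t + 2|·|5t - 7|.
Require delta ≤ 2. Then |t + 2| < 2 gives |t| < 4, and by the triangle inequality |5t - 7| ≤ 5·4 + 7 = 27.
Hence |(5t^2 + 3t + 8) − 22| ≤ 27|t + 2| < eps provided |t + 2| < eps/27.
Choosing delta = min(2, eps/27) ensures both conditions, hence |(5t^2 + 3t + 8) − 22| < eps.

delta = min(2, eps/27)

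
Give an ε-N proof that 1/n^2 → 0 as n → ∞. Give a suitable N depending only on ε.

N = (1/ε)^{1/2}

Fix ε > 0. For n ≥ 1, |1/n^2 − 0| = 1/n^2.
1/n^2 < ε ⇔ n^2 > 1/ε ⇔ n > (1/ε)^{1/2}.
Take N = (1/ε)^{1/2}. Then n > N implies 1/n^2 < ε.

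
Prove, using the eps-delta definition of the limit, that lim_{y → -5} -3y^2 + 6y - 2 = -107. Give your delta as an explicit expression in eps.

delta = min(1, eps/39)

Let eps > 0 be given. We want delta > 0 such that 0 < |y + 5| < delta implies |(-3y^2 + 6y - 2) + 107| < eps.
(-3y^2 + 6y - 2) + 107 = -3y^2 + 6y + 105 = (y + 5)(-3y + 21).
So |(-3y^2 + 6y - 2) + 107| = |y + 5|·|-3y + 21|.
Assume first that |y + 5| < 1, so |y| < 6. Then |-3y + 21| ≤ 3·6 + 21 = 39.
Hence |(-3y^2 + 6y - 2) + 107| ≤ 39|y + 5| < eps provided |y + 5| < eps/39.
Choosing delta = min(1, eps/39) ensures both conditions, hence |(-3y^2 + 6y - 2) + 107| < eps.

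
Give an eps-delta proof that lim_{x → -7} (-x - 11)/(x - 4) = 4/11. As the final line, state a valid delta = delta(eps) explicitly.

delta = min(11/2, (121/30)eps)

Suppose eps > 0. We want delta > 0 with 0 < |x + 7| < delta ⇒ |(-x - 11)/(x - 4) − (4/11)| < eps.
Combining over a common denominator, (-x - 11)/(x - 4) − (4/11) = [(-x - 11)·(-11) − (-4)·(x - 4)] / [(-11)·(x - 4)] = 15(x + 7) / ((-11)(x - 4)).
So |(-x - 11)/(x - 4) − (4/11)| = 15|x + 7| / (11·|x − 4|).
Restrict delta ≤ 11/2. Then |x + 7| < 11/2 gives |x − 4| = |(x + 7) + (-11)| ≥ 11 − 11/2 = 11/2.
Hence |(-x - 11)/(x - 4) − (4/11)| < 15|x + 7|/(11·(11/2)) = (30/121)|x + 7|, which is < eps once |x + 7| < (121/30)eps.
Take delta = min(11/2, (121/30)eps). Then 0 < |x + 7| < delta forces both bounds, so |(-x - 11)/(x - 4) − (4/11)| < eps.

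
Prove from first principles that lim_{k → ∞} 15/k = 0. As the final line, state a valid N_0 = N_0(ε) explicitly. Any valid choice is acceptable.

N_0 = 15/ε

Suppose ε > 0. For k ≥ 1, |15/k − 0| = 15/(k) ≤ 15/k.
We need 15/k < ε, i.e. k > 15/ε.
Take N_0 = 15/ε. If k > N_0 then |15/k| ≤ 15/k < ε.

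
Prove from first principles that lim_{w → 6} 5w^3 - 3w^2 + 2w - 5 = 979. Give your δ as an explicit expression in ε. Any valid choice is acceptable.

Let ε > 0 be given. We want δ > 0 such that 0 < |w − 6| < δ implies |(5w^3 - 3w^2 + 2w - 5) − 979| < ε.
(5w^3 - 3w^2 + 2w - 5) − 979 = 5w^3 - 3w^2 + 2w - 984 = (w − 6)(5w^2 + 27w + 164).
So |(5w^3 - 3w^2 + 2w - 5) − 979| = |w − 6|·|5w^2 + 27w + 164|.
Require δ ≤ 1. Then |w − 6| < 1 gives |w| < 7, and by the triangle inequality |5w^2 + 27w + 164| ≤ 5·7^2 + 27·7 + 164 = 598.
Hence |(5w^3 - 3w^2 + 2w - 5) − 979| ≤ 598|w − 6| < ε provided |w − 6| < ε/598.
Choosing δ = min(1, ε/598) ensures both conditions, hence |(5w^3 - 3w^2 + 2w - 5) − 979| < ε.

δ = min(1, ε/598)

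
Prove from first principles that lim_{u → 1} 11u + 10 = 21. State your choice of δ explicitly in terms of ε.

δ = ε/11

Let ε > 0 be given. We need δ > 0 so that 0 < |u − 1| < δ implies |(11u + 10) − 21| < ε.
|(11u + 10) − 21| = |11u - 11| = 11|u − 1|.
So 11|u − 1| < ε exactly when |u − 1| < ε/11.
Take δ = ε/11. If 0 < |u − 1| < δ then |(11u + 10) − 21| = 11|u − 1| < 11·(ε/11) = ε.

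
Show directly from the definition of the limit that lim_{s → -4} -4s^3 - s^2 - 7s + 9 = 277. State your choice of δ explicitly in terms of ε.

Let ε > 0 be given. We want δ > 0 such that 0 < |s + 4| < δ implies |(-4s^3 - s^2 - 7s + 9) − 277| < ε.
(-4s^3 - s^2 - 7s + 9) − 277 = -4s^3 - s^2 - 7s - 268 = (s + 4)(-4s^2 + 15s - 67).
So |(-4s^3 - s^2 - 7s + 9) − 277| = |s + 4|·|-4s^2 + 15s - 67|.
Assume first that |s + 4| < 1, so |s| < 5. Then |-4s^2 + 15s - 67| ≤ 4·5^2 + 15·5 + 67 = 242.
Hence |(-4s^3 - s^2 - 7s + 9) − 277| ≤ 242|s + 4| < ε provided |s + 4| < ε/242.
Choosing δ = min(1, ε/242) ensures both conditions, hence |(-4s^3 - s^2 - 7s + 9) − 277| < ε.

δ = min(1, ε/242)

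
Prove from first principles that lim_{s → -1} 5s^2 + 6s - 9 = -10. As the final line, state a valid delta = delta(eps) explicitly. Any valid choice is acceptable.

delta = min(1, eps/11)

Let eps > 0 be given. We want delta > 0 such that 0 < |s + 1| < delta implies |(5s^2 + 6s - 9) + 10| < eps.
(5s^2 + 6s - 9) + 10 = 5s^2 + 6s + 1 = (s + 1)(5s + 1).
So |(5s^2 + 6s - 9) + 10| = |s + 1|·|5s + 1|.
Require delta ≤ 1. Then |s + 1| < 1 gives |s| < 2, and by the triangle inequality |5s + 1| ≤ 5·2 + 1 = 11.
Hence |(5s^2 + 6s - 9) + 10| ≤ 11|s + 1| < eps provided |s + 1| < eps/11.
Take delta = min(1, eps/11). Then 0 < |s + 1| < delta gives both |s + 1| < 1 and |s + 1| < eps/11, so |(5s^2 + 6s - 9) + 10| < eps.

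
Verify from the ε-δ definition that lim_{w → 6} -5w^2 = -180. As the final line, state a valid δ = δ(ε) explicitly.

δ = min(2, ε/70)

Suppose ε > 0. We want δ > 0 such that 0 < |w − 6| < δ implies |(-5w^2) + 180| < ε.
(-5w^2) + 180 = -5w^2 + 180 = (w − 6)(-5w - 30).
So |(-5w^2) + 180| = |w − 6|·|-5w - 30|.
Require δ ≤ 2. Then |w − 6| < 2 gives |w| < 8, and by the triangle inequality |-5w - 30| ≤ 5·8 + 30 = 70.
Hence |(-5w^2) + 180| ≤ 70|w − 6| < ε provided |w − 6| < ε/70.
Take δ = min(2, ε/70). Then 0 < |w − 6| < δ gives both |w − 6| < 2 and |w − 6| < ε/70, so |(-5w^2) + 180| < ε.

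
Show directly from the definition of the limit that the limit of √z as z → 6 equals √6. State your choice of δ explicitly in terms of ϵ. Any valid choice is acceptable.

δ = min(6, √6·ϵ)

Suppose ϵ > 0. We want δ > 0 such that 0 < |z − 6| < δ implies |√z − √6| < ϵ.
Multiplying by the conjugate, |√z − √6| = |z − 6|/(√z + √6).
Restrict δ ≤ 6 so that |z − 6| < 6 forces z > 0, and then √z + √6 > √6.
Hence |√z − √6| < |z − 6|/√6, which is < ϵ once |z − 6| < √6·ϵ.
Take δ = min(6, √6·ϵ). If 0 < |z − 6| < δ then z > 0 and |√z − √6| < |z − 6|/√6 < ϵ.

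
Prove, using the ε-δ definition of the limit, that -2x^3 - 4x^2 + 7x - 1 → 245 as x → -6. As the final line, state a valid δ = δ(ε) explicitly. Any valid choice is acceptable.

δ = min(1, ε/195)

Let ε > 0. We want δ > 0 such that 0 < |x + 6| < δ implies |(-2x^3 - 4x^2 + 7x - 1) − 245| < ε.
(-2x^3 - 4x^2 + 7x - 1) − 245 = -2x^3 - 4x^2 + 7x - 246 = (x + 6)(-2x^2 + 8x - 41).
So |(-2x^3 - 4x^2 + 7x - 1) − 245| = |x + 6|·|-2x^2 + 8x - 41|.
Assume first that |x + 6| < 1, so |x| < 7. Then |-2x^2 + 8x - 41| ≤ 2·7^2 + 8·7 + 41 = 195.
Hence |(-2x^3 - 4x^2 + 7x - 1) − 245| ≤ 195|x + 6| < ε provided |x + 6| < ε/195.
Take δ = min(1, ε/195). Then 0 < |x + 6| < δ gives both |x + 6| < 1 and |x + 6| < ε/195, so |(-2x^3 - 4x^2 + 7x - 1) − 245| < ε.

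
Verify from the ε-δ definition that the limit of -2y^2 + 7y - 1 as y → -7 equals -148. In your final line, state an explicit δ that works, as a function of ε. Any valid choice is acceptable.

δ = min(1, ε/37)

Let ε > 0. We want δ > 0 such that 0 < |y + 7| < δ implies |(-2y^2 + 7y - 1) + 148| < ε.
(-2y^2 + 7y - 1) + 148 = -2y^2 + 7y + 147 = (y + 7)(-2y + 21).
So |(-2y^2 + 7y - 1) + 148| = |y + 7|·|-2y + 21|.
Require δ ≤ 1. Then |y + 7| < 1 gives |y| < 8, and by the triangle inequality |-2y + 21| ≤ 2·8 + 21 = 37.
Hence |(-2y^2 + 7y - 1) + 148| ≤ 37|y + 7| < ε provided |y + 7| < ε/37.
Choosing δ = min(1, ε/37) ensures both conditions, hence |(-2y^2 + 7y - 1) + 148| < ε.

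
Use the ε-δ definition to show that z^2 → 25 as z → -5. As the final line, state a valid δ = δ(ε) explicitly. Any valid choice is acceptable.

δ = min(2, ε/12)

Suppose ε > 0. We seek δ > 0 with 0 < |z + 5| < δ ⇒ |z^2 − 25| < ε.
Factor: z^2 − 25 = (z + 5)(z - 5), so |z^2 − 25| = |z + 5|·|z - 5|.
Restrict δ ≤ 2. Then |z + 5| < 2 gives |z| < 7, so by the triangle inequality |z - 5| ≤ 7 + 5 = 12.
Hence |z^2 − 25| ≤ 12|z + 5|, which is < ε once |z + 5| < ε/12.
Take δ = min(2, ε/12). If 0 < |z + 5| < δ then both bounds hold and |z^2 − 25| ≤ 12|z + 5| < 12·(ε/12) = ε.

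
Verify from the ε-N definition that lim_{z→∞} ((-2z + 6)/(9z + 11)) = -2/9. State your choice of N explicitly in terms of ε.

N = (76/81)/ε

Let ε > 0 be given. We seek N > 0 such that z > N implies |(-2z + 6)/(9z + 11) + 2/9| < ε.
(-2z + 6)/(9z + 11) + 2/9 = (9(-2z + 6) − (-2)(9z + 11)) / (9(9z + 11)) = 76/(9(9z + 11)).
For z > 0 we have 9z + 11 > 9z, so |(-2z + 6)/(9z + 11) + 2/9| = 76/(9(9z + 11)) < 76/(9·9z) = (76/81)/z.
Thus |(-2z + 6)/(9z + 11) + 2/9| < ε whenever z > (76/81)/ε.
Take N = (76/81)/ε. If z > N then |(-2z + 6)/(9z + 11) + 2/9| < (76/81)/z < ε.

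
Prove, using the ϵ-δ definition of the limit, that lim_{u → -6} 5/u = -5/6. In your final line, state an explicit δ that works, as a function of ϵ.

Fix ϵ > 0. We seek δ > 0 such that 0 < |u + 6| < δ implies |5/u + 5/6| < ϵ.
|5/u + 5/6| = 5·|-6 − u|/(6·|u|) = 5|u + 6|/(6|u|).
Restrict δ ≤ 3. Then |u + 6| < 3 gives |u| > 3, so 6|u| > 18.
Then |5/u + 5/6| < 5|u + 6|/18, which is < ϵ when |u + 6| < (18/5)ϵ.
Take δ = min(3, (18/5)ϵ). Then 0 < |u + 6| < δ gives both |u + 6| < 3 and |u + 6| < (18/5)ϵ, so |5/u + 5/6| < ϵ.

δ = min(3, (18/5)ϵ)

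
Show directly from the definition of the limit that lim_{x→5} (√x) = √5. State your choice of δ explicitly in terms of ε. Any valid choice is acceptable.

Suppose ε > 0. We want δ > 0 such that 0 < |x − 5| < δ implies |√x − √5| < ε.
Multiplying by the conjugate, |√x − √5| = |x − 5|/(√x + √5).
Restrict δ ≤ 5 so that |x − 5| < 5 forces x > 0, and then √x + √5 > √5.
Hence |√x − √5| < |x − 5|/√5, which is < ε once |x − 5| < √5·ε.
Take δ = min(5, √5·ε). If 0 < |x − 5| < δ then x > 0 and |√x − √5| < |x − 5|/√5 < ε.

δ = min(5, √5·ε)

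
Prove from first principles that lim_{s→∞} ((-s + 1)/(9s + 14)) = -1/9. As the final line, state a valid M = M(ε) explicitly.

Let ε > 0 be given. We seek M > 0 such that s > M implies |(-s + 1)/(9s + 14) + 1/9| < ε.
(-s + 1)/(9s + 14) + 1/9 = (9(-s + 1) − (-1)(9s + 14)) / (9(9s + 14)) = 23/(9(9s + 14)).
For s > 0 we have 9s + 14 > 9s, so |(-s + 1)/(9s + 14) + 1/9| = 23/(9(9s + 14)) < 23/(9·9s) = (23/81)/s.
Thus |(-s + 1)/(9s + 14) + 1/9| < ε whenever s > (23/81)/ε.
Take M = (23/81)/ε. If s > M then |(-s + 1)/(9s + 14) + 1/9| < (23/81)/s < ε.

M = (23/81)/ε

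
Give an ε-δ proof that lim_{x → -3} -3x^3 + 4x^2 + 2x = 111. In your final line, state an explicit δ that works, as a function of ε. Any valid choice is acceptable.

δ = min(1, ε/137)

Suppose ε > 0. We want δ > 0 such that 0 < |x + 3| < δ implies |(-3x^3 + 4x^2 + 2x) − 111| < ε.
(-3x^3 + 4x^2 + 2x) − 111 = -3x^3 + 4x^2 + 2x - 111 = (x + 3)(-3x^2 + 13x - 37).
So |(-3x^3 + 4x^2 + 2x) − 111| = |x + 3|·|-3x^2 + 13x - 37|.
Require δ ≤ 1. Then |x + 3| < 1 gives |x| < 4, and by the triangle inequality |-3x^2 + 13x - 37| ≤ 3·4^2 + 13·4 + 37 = 137.
Hence |(-3x^3 + 4x^2 + 2x) − 111| ≤ 137|x + 3| < ε provided |x + 3| < ε/137.
Choosing δ = min(1, ε/137) ensures both conditions, hence |(-3x^3 + 4x^2 + 2x) − 111| < ε.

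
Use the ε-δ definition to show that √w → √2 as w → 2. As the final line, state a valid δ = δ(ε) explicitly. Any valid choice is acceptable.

δ = min(2, √2·ε)

Let ε > 0 be given. We want δ > 0 such that 0 < |w − 2| < δ implies |√w − √2| < ε.
Rationalise: √w − √2 = (w − 2)/(√w + √2), so |√w − √2| = |w − 2|/(√w + √2).
Restrict δ ≤ 2 so that |w − 2| < 2 forces w > 0, and then √w + √2 > √2.
Hence |√w − √2| < |w − 2|/√2, which is < ε once |w − 2| < √2·ε.
Take δ = min(2, √2·ε). If 0 < |w − 2| < δ then w > 0 and |√w − √2| < |w − 2|/√2 < ε.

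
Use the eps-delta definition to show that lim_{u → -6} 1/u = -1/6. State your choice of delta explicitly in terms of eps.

delta = min(3, 18eps)

Suppose eps > 0. We seek delta > 0 such that 0 < |u + 6| < delta implies |1/u + 1/6| < eps.
|1/u + 1/6| = |-6 − u|/(6·|u|) = |u + 6|/(6|u|).
Restrict delta ≤ 3. Then |u + 6| < 3 gives |u| > 3, so 6|u| > 18.
Then |1/u + 1/6| < |u + 6|/18, which is < eps when |u + 6| < 18eps.
Take delta = min(3, 18eps). Then 0 < |u + 6| < delta gives both |u + 6| < 3 and |u + 6| < 18eps, so |1/u + 1/6| < eps.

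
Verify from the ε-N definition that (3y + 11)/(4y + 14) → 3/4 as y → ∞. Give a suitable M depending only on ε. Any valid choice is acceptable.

Let ε > 0 be given. We seek M > 0 such that y > M implies |(3y + 11)/(4y + 14) − (3/4)| < ε.
(3y + 11)/(4y + 14) − (3/4) = (4(3y + 11) − 3(4y + 14)) / (4(4y + 14)) = 2/(4(4y + 14)).
For y > 0 we have 4y + 14 > 4y, so |(3y + 11)/(4y + 14) − (3/4)| = 2/(4(4y + 14)) < 2/(4·4y) = (1/8)/y.
Thus |(3y + 11)/(4y + 14) − (3/4)| < ε whenever y > (1/8)/ε.
Take M = (1/8)/ε. If y > M then |(3y + 11)/(4y + 14) − (3/4)| < (1/8)/y < ε.

M = (1/8)/ε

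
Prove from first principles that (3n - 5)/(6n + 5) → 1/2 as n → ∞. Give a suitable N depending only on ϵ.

N = (5/4)/ϵ

Suppose ϵ > 0. For n ≥ 1, |(3n - 5)/(6n + 5) − (1/2)| = |-45|/(6(6n + 5)) = 45/(6(6n + 5)).
Since 6n + 5 ≥ 6n for n ≥ 1, this is ≤ 45/(6·6n) = (5/4)/n.
So |(3n - 5)/(6n + 5) − (1/2)| < ϵ whenever n > (5/4)/ϵ.
Take N = (5/4)/ϵ. If n > N then |(3n - 5)/(6n + 5) − (1/2)| ≤ (5/4)/n < ϵ.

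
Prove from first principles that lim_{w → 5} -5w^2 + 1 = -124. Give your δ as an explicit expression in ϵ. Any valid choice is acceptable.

Fix ϵ > 0. We want δ > 0 such that 0 < |w − 5| < δ implies |(-5w^2 + 1) + 124| < ϵ.
(-5w^2 + 1) + 124 = -5w^2 + 125 = (w − 5)(-5w - 25).
So |(-5w^2 + 1) + 124| = |w − 5|·|-5w - 25|.
Assume first that |w − 5| < 1, so |w| < 6. Then |-5w - 25| ≤ 5·6 + 25 = 55.
Hence |(-5w^2 + 1) + 124| ≤ 55|w − 5| < ϵ provided |w − 5| < ϵ/55.
Take δ = min(1, ϵ/55). Then 0 < |w − 5| < δ gives both |w − 5| < 1 and |w − 5| < ϵ/55, so |(-5w^2 + 1) + 124| < ϵ.

δ = min(1, ϵ/55)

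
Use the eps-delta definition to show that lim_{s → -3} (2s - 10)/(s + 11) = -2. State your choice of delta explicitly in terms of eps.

delta = min(4, eps)

Let eps > 0. We want delta > 0 with 0 < |s + 3| < delta ⇒ |(2s - 10)/(s + 11) + 2| < eps.
Combining over a common denominator, (2s - 10)/(s + 11) + 2 = [(2s - 10)·8 − (-16)·(s + 11)] / [8·(s + 11)] = 32(s + 3) / (8(s + 11)).
So |(2s - 10)/(s + 11) + 2| = 32|s + 3| / (8·|s + 11|).
Require delta ≤ 4, so |s + 11| ≥ |8| − |s + 3| > 8 − 4 = 4.
Hence |(2s - 10)/(s + 11) + 2| < 32|s + 3|/(8·4) = |s + 3|, which is < eps once |s + 3| < eps.
Take delta = min(4, eps). Then 0 < |s + 3| < delta forces both bounds, so |(2s - 10)/(s + 11) + 2| < eps.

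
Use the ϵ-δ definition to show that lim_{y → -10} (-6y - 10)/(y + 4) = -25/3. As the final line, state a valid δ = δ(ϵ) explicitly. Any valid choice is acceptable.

Suppose ϵ > 0. We want δ > 0 with 0 < |y + 10| < δ ⇒ |(-6y - 10)/(y + 4) + 25/3| < ϵ.
Combining over a common denominator, (-6y - 10)/(y + 4) + 25/3 = [(-6y - 10)·(-6) − 50·(y + 4)] / [(-6)·(y + 4)] = -14(y + 10) / ((-6)(y + 4)).
So |(-6y - 10)/(y + 4) + 25/3| = 14|y + 10| / (6·|y + 4|).
Require δ ≤ 3, so |y + 4| ≥ |-6| − |y + 10| > 6 − 3 = 3.
Hence |(-6y - 10)/(y + 4) + 25/3| < 14|y + 10|/(6·3) = (7/9)|y + 10|, which is < ϵ once |y + 10| < (9/7)ϵ.
Take δ = min(3, (9/7)ϵ). Then 0 < |y + 10| < δ forces both bounds, so |(-6y - 10)/(y + 4) + 25/3| < ϵ.

δ = min(3, (9/7)ϵ)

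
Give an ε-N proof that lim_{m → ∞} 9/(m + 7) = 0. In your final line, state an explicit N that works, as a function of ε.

Suppose ε > 0. For m ≥ 1, |9/(m + 7) − 0| = 9/(m + 7) ≤ 9/m.
We need 9/m < ε, i.e. m > 9/ε.
Take N = 9/ε. If m > N then |9/(m + 7)| ≤ 9/m < ε.

N = 9/ε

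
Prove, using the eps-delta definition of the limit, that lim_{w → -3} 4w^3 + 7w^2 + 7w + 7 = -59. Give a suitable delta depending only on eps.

Suppose eps > 0. We want delta > 0 such that 0 < |w + 3| < delta implies |(4w^3 + 7w^2 + 7w + 7) + 59| < eps.
(4w^3 + 7w^2 + 7w + 7) + 59 = 4w^3 + 7w^2 + 7w + 66 = (w + 3)(4w^2 - 5w + 22).
So |(4w^3 + 7w^2 + 7w + 7) + 59| = |w + 3|·|4w^2 - 5w + 22|.
Require delta ≤ 1. Then |w + 3| < 1 gives |w| < 4, and by the triangle inequality |4w^2 - 5w + 22| ≤ 4·4^2 + 5·4 + 22 = 106.
Hence |(4w^3 + 7w^2 + 7w + 7) + 59| ≤ 106|w + 3| < eps provided |w + 3| < eps/106.
Choosing delta = min(1, eps/106) ensures both conditions, hence |(4w^3 + 7w^2 + 7w + 7) + 59| < eps.

delta = min(1, eps/106)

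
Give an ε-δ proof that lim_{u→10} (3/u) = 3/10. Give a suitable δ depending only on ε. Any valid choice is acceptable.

Fix ε > 0. We seek δ > 0 such that 0 < |u − 10| < δ implies |3/u − (3/10)| < ε.
|3/u − (3/10)| = 3·|10 − u|/(10·|u|) = 3|u − 10|/(10|u|).
Require δ ≤ 5 so that |u| > 10 − 5 = 5, hence 10|u| > 50.
Then |3/u − (3/10)| < 3|u − 10|/50, which is < ε when |u − 10| < (50/3)ε.
Take δ = min(5, (50/3)ε). Then 0 < |u − 10| < δ gives both |u − 10| < 5 and |u − 10| < (50/3)ε, so |3/u − (3/10)| < ε.

δ = min(5, (50/3)ε)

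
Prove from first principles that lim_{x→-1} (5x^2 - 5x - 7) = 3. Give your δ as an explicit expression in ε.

δ = min(2, ε/25)

Let ε > 0. We want δ > 0 such that 0 < |x + 1| < δ implies |(5x^2 - 5x - 7) − 3| < ε.
(5x^2 - 5x - 7) − 3 = 5x^2 - 5x - 10 = (x + 1)(5x - 10).
So |(5x^2 - 5x - 7) − 3| = |x + 1|·|5x - 10|.
Assume first that |x + 1| < 2, so |x| < 3. Then |5x - 10| ≤ 5·3 + 10 = 25.
Hence |(5x^2 - 5x - 7) − 3| ≤ 25|x + 1| < ε provided |x + 1| < ε/25.
Choosing δ = min(2, ε/25) ensures both conditions, hence |(5x^2 - 5x - 7) − 3| < ε.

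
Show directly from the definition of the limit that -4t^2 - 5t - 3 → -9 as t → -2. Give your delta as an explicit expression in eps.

delta = min(1, eps/15)

Let eps > 0 be given. We want delta > 0 such that 0 < |t + 2| < delta implies |(-4t^2 - 5t - 3) + 9| < eps.
(-4t^2 - 5t - 3) + 9 = -4t^2 - 5t + 6 = (t + 2)(-4t + 3).
So |(-4t^2 - 5t - 3) + 9| = |t + 2|·|-4t + 3|.
Require delta ≤ 1. Then |t + 2| < 1 gives |t| < 3, and by the triangle inequality |-4t + 3| ≤ 4·3 + 3 = 15.
Hence |(-4t^2 - 5t - 3) + 9| ≤ 15|t + 2| < eps provided |t + 2| < eps/15.
Take delta = min(1, eps/15). Then 0 < |t + 2| < delta gives both |t + 2| < 1 and |t + 2| < eps/15, so |(-4t^2 - 5t - 3) + 9| < eps.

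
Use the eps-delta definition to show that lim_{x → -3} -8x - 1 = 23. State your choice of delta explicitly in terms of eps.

Let eps > 0 be given. We need delta > 0 so that 0 < |x + 3| < delta implies |(-8x - 1) − 23| < eps.
|(-8x - 1) − 23| = |-8x - 24| = 8|x + 3|.
So 8|x + 3| < eps exactly when |x + 3| < eps/8.
Choosing delta = eps/8 gives |(-8x - 1) − 23| = 8|x + 3| < eps whenever |x + 3| < delta.

delta = eps/8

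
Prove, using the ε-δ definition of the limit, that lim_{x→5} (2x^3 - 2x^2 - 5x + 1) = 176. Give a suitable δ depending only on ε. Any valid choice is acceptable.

δ = min(1, ε/155)

Suppose ε > 0. We want δ > 0 such that 0 < |x − 5| < δ implies |(2x^3 - 2x^2 - 5x + 1) − 176| < ε.
(2x^3 - 2x^2 - 5x + 1) − 176 = 2x^3 - 2x^2 - 5x - 175 = (x − 5)(2x^2 + 8x + 35).
So |(2x^3 - 2x^2 - 5x + 1) − 176| = |x − 5|·|2x^2 + 8x + 35|.
Require δ ≤ 1. Then |x − 5| < 1 gives |x| < 6, and by the triangle inequality |2x^2 + 8x + 35| ≤ 2·6^2 + 8·6 + 35 = 155.
Hence |(2x^3 - 2x^2 - 5x + 1) − 176| ≤ 155|x − 5| < ε provided |x − 5| < ε/155.
Take δ = min(1, ε/155). Then 0 < |x − 5| < δ gives both |x − 5| < 1 and |x − 5| < ε/155, so |(2x^3 - 2x^2 - 5x + 1) − 176| < ε.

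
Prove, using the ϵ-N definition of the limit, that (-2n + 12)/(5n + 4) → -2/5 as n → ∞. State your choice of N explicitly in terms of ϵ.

Fix ϵ > 0. For n ≥ 1, |(-2n + 12)/(5n + 4) + 2/5| = |68|/(5(5n + 4)) = 68/(5(5n + 4)).
Since 5n + 4 ≥ 5n for n ≥ 1, this is ≤ 68/(5·5n) = (68/25)/n.
So |(-2n + 12)/(5n + 4) + 2/5| < ϵ whenever n > (68/25)/ϵ.
Take N = (68/25)/ϵ. If n > N then |(-2n + 12)/(5n + 4) + 2/5| ≤ (68/25)/n < ϵ.

N = (68/25)/ϵ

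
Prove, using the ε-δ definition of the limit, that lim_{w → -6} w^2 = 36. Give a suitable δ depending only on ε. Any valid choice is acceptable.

δ = min(2, ε/14)

Let ε > 0. We seek δ > 0 with 0 < |w + 6| < δ ⇒ |w^2 − 36| < ε.
Factor: w^2 − 36 = (w + 6)(w - 6), so |w^2 − 36| = |w + 6|·|w - 6|.
Restrict δ ≤ 2. Then |w + 6| < 2 gives |w| < 8, so by the triangle inequality |w - 6| ≤ 8 + 6 = 14.
Hence |w^2 − 36| ≤ 14|w + 6|, which is < ε once |w + 6| < ε/14.
Take δ = min(2, ε/14). If 0 < |w + 6| < δ then both bounds hold and |w^2 − 36| ≤ 14|w + 6| < 14·(ε/14) = ε.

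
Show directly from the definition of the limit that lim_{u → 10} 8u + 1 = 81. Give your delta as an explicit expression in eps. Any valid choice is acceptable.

delta = eps/8

Let eps > 0 be given. We need delta > 0 so that 0 < |u − 10| < delta implies |(8u + 1) − 81| < eps.
Since (8u + 1) − 81 = 8(u − 10), we have |(8u + 1) − 81| = 8|u − 10|.
So 8|u − 10| < eps exactly when |u − 10| < eps/8.
Choosing delta = eps/8 gives |(8u + 1) − 81| = 8|u − 10| < eps whenever |u − 10| < delta.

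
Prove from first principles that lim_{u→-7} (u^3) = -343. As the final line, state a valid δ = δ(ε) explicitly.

δ = min(2, ε/193)

Suppose ε > 0. We seek δ > 0 with 0 < |u + 7| < δ ⇒ |u^3 + 343| < ε.
Factor: u^3 + 343 = (u + 7)(u^2 - 7u + 49), so |u^3 + 343| = |u + 7|·|u^2 - 7u + 49|.
Impose δ ≤ 2 so that |u| < 9; then |u^2 - 7u + 49| ≤ 193.
Hence |u^3 + 343| ≤ 193|u + 7|, which is < ε once |u + 7| < ε/193.
Take δ = min(2, ε/193). If 0 < |u + 7| < δ then both bounds hold and |u^3 + 343| ≤ 193|u + 7| < 193·(ε/193) = ε.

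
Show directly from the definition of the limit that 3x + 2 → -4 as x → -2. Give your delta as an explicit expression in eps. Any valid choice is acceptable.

Suppose eps > 0. We need delta > 0 so that 0 < |x + 2| < delta implies |(3x + 2) + 4| < eps.
|(3x + 2) + 4| = |3x + 6| = 3|x + 2|.
So 3|x + 2| < eps exactly when |x + 2| < eps/3.
Choosing delta = eps/3 gives |(3x + 2) + 4| = 3|x + 2| < eps whenever |x + 2| < delta.

delta = eps/3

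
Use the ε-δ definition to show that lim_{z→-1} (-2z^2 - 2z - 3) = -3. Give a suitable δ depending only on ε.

Fix ε > 0. We want δ > 0 such that 0 < |z + 1| < δ implies |(-2z^2 - 2z - 3) + 3| < ε.
(-2z^2 - 2z - 3) + 3 = -2z^2 - 2z = (z + 1)(-2z).
So |(-2z^2 - 2z - 3) + 3| = |z + 1|·|-2z|.
Assume first that |z + 1| < 1, so |z| < 2. Then |-2z| ≤ 2·2 = 4.
Hence |(-2z^2 - 2z - 3) + 3| ≤ 4|z + 1| < ε provided |z + 1| < ε/4.
Take δ = min(1, ε/4). Then 0 < |z + 1| < δ gives both |z + 1| < 1 and |z + 1| < ε/4, so |(-2z^2 - 2z - 3) + 3| < ε.

δ = min(1, ε/4)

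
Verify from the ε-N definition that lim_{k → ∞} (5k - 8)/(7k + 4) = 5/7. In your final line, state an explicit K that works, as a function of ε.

Suppose ε > 0. For k ≥ 1, |(5k - 8)/(7k + 4) − (5/7)| = |-76|/(7(7k + 4)) = 76/(7(7k + 4)).
Since 7k + 4 ≥ 7k for k ≥ 1, this is ≤ 76/(7·7k) = (76/49)/k.
So |(5k - 8)/(7k + 4) − (5/7)| < ε whenever k > (76/49)/ε.
Take K = (76/49)/ε. If k > K then |(5k - 8)/(7k + 4) − (5/7)| ≤ (76/49)/k < ε.

K = (76/49)/ε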